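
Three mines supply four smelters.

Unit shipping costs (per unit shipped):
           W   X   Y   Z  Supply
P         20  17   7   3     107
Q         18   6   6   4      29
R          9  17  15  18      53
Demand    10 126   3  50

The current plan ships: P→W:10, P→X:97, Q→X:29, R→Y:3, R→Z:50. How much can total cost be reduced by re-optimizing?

Current plan cost = 10·20 + 97·17 + 29·6 + 3·15 + 50·18 = 2968.
Optimal plan:
  P→X: 54 tons
  P→Y: 3 tons
  P→Z: 50 tons
  Q→X: 29 tons
  R→W: 10 tons
  R→X: 43 tons
Optimal cost = 2084.
Saving = 2968 − 2084 = 884.

884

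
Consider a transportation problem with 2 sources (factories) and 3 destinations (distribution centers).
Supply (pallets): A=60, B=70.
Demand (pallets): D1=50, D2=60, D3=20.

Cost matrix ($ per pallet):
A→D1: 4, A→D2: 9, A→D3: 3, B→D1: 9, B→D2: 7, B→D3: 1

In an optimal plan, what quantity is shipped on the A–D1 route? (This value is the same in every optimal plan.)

50

Optimal shipments:
  A→D1: 50 × $4 = $200
  A→D2: 10 × $9 = $90
  B→D2: 50 × $7 = $350
  B→D3: 20 × $1 = $20
Total cost = $660.
So A→D1 carries 50 pallets.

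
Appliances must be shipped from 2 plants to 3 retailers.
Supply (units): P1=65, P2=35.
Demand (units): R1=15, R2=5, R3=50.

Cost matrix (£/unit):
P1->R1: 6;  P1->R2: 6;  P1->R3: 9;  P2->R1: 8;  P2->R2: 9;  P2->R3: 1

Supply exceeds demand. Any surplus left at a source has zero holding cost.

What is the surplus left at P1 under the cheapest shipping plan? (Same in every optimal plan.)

30

An optimal plan:
  P1->R1: 15 × £6 = £90
  P1->R2: 5 × £6 = £30
  P1->R3: 15 × £9 = £135
  P2->R3: 35 × £1 = £35
Total cost = £290.
P1 ships 35 of its 65, leaving 30.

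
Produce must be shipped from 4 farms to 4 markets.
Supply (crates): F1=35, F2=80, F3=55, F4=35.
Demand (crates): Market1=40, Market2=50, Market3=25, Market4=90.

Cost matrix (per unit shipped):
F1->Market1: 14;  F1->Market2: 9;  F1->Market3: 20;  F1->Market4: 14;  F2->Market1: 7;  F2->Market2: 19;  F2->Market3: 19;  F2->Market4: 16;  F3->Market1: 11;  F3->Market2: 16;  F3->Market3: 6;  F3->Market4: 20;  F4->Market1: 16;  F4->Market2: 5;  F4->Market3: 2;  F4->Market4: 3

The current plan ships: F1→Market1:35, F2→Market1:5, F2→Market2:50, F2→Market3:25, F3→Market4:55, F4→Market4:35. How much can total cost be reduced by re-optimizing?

Current plan cost = 35·14 + 5·7 + 50·19 + 25·19 + 55·20 + 35·3 = 3155.
Optimal plan:
  F1→Market2: 35 × 9 = 315
  F2→Market1: 25 × 7 = 175
  F2→Market4: 55 × 16 = 880
  F3→Market1: 15 × 11 = 165
  F3→Market2: 15 × 16 = 240
  F3→Market3: 25 × 6 = 150
  F4→Market4: 35 × 3 = 105
Optimal cost = 2030.
Saving = 3155 − 2030 = 1125.

1125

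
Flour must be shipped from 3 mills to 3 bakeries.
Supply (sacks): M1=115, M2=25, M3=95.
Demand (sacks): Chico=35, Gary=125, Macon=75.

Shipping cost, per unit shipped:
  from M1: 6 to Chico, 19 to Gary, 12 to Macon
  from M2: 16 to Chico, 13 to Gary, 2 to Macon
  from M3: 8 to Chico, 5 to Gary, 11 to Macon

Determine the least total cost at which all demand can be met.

A cheapest plan:
  M1→Chico: 35 × 6 = 210
  M1→Gary: 30 × 19 = 570
  M1→Macon: 50 × 12 = 600
  M2→Macon: 25 × 2 = 50
  M3→Gary: 95 × 5 = 475
Total = 210 + 570 + 600 + 50 + 475 = 1905.
(Supply check: M1 ships 115; M2 ships 25; M3 ships 95.)

1905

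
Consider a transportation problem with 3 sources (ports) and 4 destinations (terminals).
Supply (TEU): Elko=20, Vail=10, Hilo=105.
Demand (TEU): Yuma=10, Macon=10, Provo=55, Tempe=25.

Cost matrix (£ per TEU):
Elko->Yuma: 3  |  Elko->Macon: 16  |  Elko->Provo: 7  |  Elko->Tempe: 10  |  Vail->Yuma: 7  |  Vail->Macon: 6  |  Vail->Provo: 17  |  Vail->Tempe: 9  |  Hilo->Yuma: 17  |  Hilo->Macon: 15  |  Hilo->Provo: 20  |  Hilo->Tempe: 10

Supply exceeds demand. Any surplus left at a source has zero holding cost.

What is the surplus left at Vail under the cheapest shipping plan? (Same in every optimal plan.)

0

Minimum-cost shipments:
  Elko→Yuma: 10 × £3 = £30
  Elko→Provo: 10 × £7 = £70
  Vail→Macon: 10 × £6 = £60
  Hilo→Provo: 45 × £20 = £900
  Hilo→Tempe: 25 × £10 = £250
Total cost = £1310.
Vail ships 10 of its 10, leaving 0.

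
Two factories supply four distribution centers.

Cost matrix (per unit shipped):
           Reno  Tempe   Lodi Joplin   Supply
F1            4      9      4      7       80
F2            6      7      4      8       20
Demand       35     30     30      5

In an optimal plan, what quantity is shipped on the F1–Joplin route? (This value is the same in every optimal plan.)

5

Optimal shipments:
  F1->Reno: 35 × 4 = 140
  F1->Tempe: 10 × 9 = 90
  F1->Lodi: 30 × 4 = 120
  F1->Joplin: 5 × 7 = 35
  F2->Tempe: 20 × 7 = 140
Total cost = 525.
So F1→Joplin carries 5 pallets.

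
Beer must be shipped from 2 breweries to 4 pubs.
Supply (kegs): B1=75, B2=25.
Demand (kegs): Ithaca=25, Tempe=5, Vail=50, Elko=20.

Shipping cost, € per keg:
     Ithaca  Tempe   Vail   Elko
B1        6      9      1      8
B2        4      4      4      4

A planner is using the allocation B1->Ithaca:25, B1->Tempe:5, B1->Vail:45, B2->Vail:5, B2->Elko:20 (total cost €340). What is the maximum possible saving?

Current plan cost = 25·6 + 5·9 + 45·1 + 5·4 + 20·4 = €340.
Optimal plan:
  B1->Ithaca: 25 × €6 = €150
  B1->Vail: 50 × €1 = €50
  B2->Tempe: 5 × €4 = €20
  B2->Elko: 20 × €4 = €80
Optimal cost = €300.
Saving = 340 − 300 = €40.

40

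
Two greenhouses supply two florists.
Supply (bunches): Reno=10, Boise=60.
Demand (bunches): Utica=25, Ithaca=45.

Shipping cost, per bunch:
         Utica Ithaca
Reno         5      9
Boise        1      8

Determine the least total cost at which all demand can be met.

395

A cheapest plan:
  Reno→Ithaca: 10 × 9 = 90
  Boise→Utica: 25 × 1 = 25
  Boise→Ithaca: 35 × 8 = 280
Total = 90 + 25 + 280 = 395.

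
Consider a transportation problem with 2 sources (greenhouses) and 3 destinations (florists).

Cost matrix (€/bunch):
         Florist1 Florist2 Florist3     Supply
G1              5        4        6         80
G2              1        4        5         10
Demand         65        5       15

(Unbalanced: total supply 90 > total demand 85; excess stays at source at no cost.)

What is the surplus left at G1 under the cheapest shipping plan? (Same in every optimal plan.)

5

An optimal plan:
  G1→Florist1: 55 × €5 = €275
  G1→Florist2: 5 × €4 = €20
  G1→Florist3: 15 × €6 = €90
  G2→Florist1: 10 × €1 = €10
Total cost = €395.
G1 ships 75 of its 80, leaving 5.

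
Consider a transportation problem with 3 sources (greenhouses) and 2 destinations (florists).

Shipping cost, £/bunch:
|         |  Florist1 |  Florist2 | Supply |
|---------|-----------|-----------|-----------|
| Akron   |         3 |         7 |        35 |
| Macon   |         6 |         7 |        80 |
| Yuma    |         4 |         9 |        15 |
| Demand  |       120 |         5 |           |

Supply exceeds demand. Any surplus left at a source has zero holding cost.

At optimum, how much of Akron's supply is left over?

0

Minimum-cost shipments:
  Akron to Florist1: 35 × £3 = £105
  Macon to Florist1: 70 × £6 = £420
  Macon to Florist2: 5 × £7 = £35
  Yuma to Florist1: 15 × £4 = £60
Total cost = £620.
Akron ships 35 of its 35, leaving 0.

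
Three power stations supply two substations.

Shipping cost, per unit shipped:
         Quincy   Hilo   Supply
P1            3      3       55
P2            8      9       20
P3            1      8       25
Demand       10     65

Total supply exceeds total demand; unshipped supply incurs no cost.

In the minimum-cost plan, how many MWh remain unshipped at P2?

20

An optimal plan:
  P1→Hilo: 55 × 3 = 165
  P3→Quincy: 10 × 1 = 10
  P3→Hilo: 10 × 8 = 80
Total cost = 255.
P2 ships 0 of its 20, leaving 20.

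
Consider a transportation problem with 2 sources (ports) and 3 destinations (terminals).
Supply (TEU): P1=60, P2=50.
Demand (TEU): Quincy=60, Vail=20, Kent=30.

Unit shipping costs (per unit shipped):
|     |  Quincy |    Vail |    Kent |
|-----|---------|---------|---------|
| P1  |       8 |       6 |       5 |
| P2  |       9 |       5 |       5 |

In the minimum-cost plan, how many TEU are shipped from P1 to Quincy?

60

Optimal shipments:
  P1→Quincy: 60 × 8 = 480
  P2→Vail: 20 × 5 = 100
  P2→Kent: 30 × 5 = 150
Total cost = 730.
So P1→Quincy carries 60 TEU.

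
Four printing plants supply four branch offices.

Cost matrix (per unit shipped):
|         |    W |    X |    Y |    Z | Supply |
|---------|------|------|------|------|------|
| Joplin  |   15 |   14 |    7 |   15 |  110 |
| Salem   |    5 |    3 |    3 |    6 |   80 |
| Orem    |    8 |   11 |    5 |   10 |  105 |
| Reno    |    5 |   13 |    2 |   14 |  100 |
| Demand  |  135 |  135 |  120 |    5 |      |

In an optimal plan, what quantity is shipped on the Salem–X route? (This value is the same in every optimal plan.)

80

Solving gives:
  Joplin–Y: 110 × 7 = 770
  Salem–X: 80 × 3 = 240
  Orem–W: 45 × 8 = 360
  Orem–X: 55 × 11 = 605
  Orem–Z: 5 × 10 = 50
  Reno–W: 90 × 5 = 450
  Reno–Y: 10 × 2 = 20
Total cost = 2495.
So Salem→X carries 80 boxes.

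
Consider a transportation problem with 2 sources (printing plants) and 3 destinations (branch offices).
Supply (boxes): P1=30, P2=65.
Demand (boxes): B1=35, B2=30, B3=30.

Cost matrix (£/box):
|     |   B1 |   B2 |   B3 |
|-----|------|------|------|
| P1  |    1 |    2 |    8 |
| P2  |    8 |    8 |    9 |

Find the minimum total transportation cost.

580

One minimum-cost allocation:
  P1→B1: 30 × £1 = £30
  P2→B1: 5 × £8 = £40
  P2→B2: 30 × £8 = £240
  P2→B3: 30 × £9 = £270
Total = 30 + 40 + 240 + 270 = £580.
(Supply check: P1 ships 30; P2 ships 65.)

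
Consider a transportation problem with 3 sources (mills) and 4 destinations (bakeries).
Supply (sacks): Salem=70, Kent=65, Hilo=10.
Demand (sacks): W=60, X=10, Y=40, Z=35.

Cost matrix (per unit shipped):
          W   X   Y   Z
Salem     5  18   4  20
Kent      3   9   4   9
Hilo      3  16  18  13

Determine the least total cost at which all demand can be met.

One minimum-cost allocation:
  Salem to W: 30 sacks
  Salem to Y: 40 sacks
  Kent to W: 20 sacks
  Kent to X: 10 sacks
  Kent to Z: 35 sacks
  Hilo to W: 10 sacks
Total cost = 805.

805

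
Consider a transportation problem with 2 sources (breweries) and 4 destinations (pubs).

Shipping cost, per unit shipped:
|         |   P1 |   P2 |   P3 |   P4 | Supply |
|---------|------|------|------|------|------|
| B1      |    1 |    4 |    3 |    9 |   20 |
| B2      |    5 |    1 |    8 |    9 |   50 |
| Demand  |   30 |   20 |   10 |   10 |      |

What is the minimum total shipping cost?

An optimal shipping plan:
  B1 to P1: 10 × 1 = 10
  B1 to P3: 10 × 3 = 30
  B2 to P1: 20 × 5 = 100
  B2 to P2: 20 × 1 = 20
  B2 to P4: 10 × 9 = 90
Total = 10 + 30 + 100 + 20 + 90 = 250.
(Supply check: B1 ships 20; B2 ships 50.)

250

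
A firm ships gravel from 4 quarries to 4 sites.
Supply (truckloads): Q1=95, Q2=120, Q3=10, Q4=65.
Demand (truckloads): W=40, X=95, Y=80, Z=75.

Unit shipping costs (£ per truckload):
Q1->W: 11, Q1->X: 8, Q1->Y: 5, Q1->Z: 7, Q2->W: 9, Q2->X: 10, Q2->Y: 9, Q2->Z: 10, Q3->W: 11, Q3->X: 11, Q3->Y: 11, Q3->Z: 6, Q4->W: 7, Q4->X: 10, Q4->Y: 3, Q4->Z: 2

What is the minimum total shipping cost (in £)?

1870

An optimal shipping plan:
  Q1->X: 15 × £8 = £120
  Q1->Y: 80 × £5 = £400
  Q2->W: 40 × £9 = £360
  Q2->X: 80 × £10 = £800
  Q3->Z: 10 × £6 = £60
  Q4->Z: 65 × £2 = £130
Total = 120 + 400 + 360 + 800 + 60 + 130 = £1870.
(Supply check: Q1 ships 95; Q2 ships 120; Q3 ships 10; Q4 ships 65.)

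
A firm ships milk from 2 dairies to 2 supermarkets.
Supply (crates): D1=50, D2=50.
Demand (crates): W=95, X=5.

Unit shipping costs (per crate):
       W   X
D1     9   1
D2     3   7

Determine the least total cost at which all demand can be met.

A cheapest plan:
  D1 to W: 45 × 9 = 405
  D1 to X: 5 × 1 = 5
  D2 to W: 50 × 3 = 150
Total = 405 + 5 + 150 = 560.

560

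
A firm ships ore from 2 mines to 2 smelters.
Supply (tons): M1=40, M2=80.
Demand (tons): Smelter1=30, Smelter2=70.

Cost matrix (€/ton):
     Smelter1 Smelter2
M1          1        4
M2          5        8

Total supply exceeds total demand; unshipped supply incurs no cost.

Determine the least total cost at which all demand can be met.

550

An optimal shipping plan:
  M1 to Smelter2: 40 × €4 = €160
  M2 to Smelter1: 30 × €5 = €150
  M2 to Smelter2: 30 × €8 = €240
Total = 160 + 150 + 240 = €550.
(Supply check: M1 ships 40; M2 ships 60.)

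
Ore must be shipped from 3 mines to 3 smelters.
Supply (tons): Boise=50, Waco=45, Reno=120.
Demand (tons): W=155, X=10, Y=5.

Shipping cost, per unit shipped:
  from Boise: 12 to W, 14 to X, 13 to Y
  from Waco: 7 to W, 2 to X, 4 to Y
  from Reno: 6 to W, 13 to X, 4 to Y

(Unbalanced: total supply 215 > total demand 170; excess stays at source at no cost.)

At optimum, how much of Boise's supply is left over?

Minimum-cost shipments:
  Boise→W: 5 × 12 = 60
  Waco→W: 30 × 7 = 210
  Waco→X: 10 × 2 = 20
  Waco→Y: 5 × 4 = 20
  Reno→W: 120 × 6 = 720
Total cost = 1030.
Boise ships 5 of its 50, leaving 45.

45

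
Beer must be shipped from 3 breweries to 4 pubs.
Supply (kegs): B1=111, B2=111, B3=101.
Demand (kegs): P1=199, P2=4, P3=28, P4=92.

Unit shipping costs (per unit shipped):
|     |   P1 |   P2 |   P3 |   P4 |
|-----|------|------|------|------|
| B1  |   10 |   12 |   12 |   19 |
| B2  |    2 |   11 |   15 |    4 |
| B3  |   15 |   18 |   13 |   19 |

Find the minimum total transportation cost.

One minimum-cost allocation:
  B1 to P1: 107 × 10 = 1070
  B1 to P2: 4 × 12 = 48
  B2 to P1: 19 × 2 = 38
  B2 to P4: 92 × 4 = 368
  B3 to P1: 73 × 15 = 1095
  B3 to P3: 28 × 13 = 364
Total = 1070 + 48 + 38 + 368 + 1095 + 364 = 2983.

2983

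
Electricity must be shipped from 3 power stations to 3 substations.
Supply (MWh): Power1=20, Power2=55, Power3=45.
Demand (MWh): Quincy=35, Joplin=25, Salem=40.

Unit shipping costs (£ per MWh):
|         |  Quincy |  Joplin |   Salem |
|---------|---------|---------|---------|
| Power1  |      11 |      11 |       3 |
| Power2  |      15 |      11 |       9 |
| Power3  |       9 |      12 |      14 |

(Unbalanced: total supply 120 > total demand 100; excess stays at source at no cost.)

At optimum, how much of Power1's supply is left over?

Minimum-cost shipments:
  Power1->Salem: 20 × £3 = £60
  Power2->Joplin: 25 × £11 = £275
  Power2->Salem: 20 × £9 = £180
  Power3->Quincy: 35 × £9 = £315
Total cost = £830.
Power1 ships 20 of its 20, leaving 0.

0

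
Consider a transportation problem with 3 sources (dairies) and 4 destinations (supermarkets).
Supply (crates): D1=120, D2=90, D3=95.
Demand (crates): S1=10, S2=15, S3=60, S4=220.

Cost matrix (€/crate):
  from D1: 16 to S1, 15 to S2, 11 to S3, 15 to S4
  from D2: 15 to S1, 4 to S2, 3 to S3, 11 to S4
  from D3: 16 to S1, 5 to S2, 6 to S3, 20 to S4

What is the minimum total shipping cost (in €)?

3585

Optimal allocation:
  D1->S4: 120 × €15 = €1800
  D2->S4: 90 × €11 = €990
  D3->S1: 10 × €16 = €160
  D3->S2: 15 × €5 = €75
  D3->S3: 60 × €6 = €360
  D3->S4: 10 × €20 = €200
Total = 1800 + 990 + 160 + 75 + 360 + 200 = €3585.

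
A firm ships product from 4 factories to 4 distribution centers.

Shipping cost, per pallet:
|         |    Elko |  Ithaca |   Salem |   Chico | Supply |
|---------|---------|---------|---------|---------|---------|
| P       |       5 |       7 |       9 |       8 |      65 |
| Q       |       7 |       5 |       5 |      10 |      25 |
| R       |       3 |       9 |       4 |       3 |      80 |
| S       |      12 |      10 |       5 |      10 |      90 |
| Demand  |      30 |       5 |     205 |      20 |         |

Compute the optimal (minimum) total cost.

1330

An optimal shipping plan:
  P to Elko: 30 pallets
  P to Ithaca: 5 pallets
  P to Salem: 10 pallets
  P to Chico: 20 pallets
  Q to Salem: 25 pallets
  R to Salem: 80 pallets
  S to Salem: 90 pallets
Total cost = 1330.
(Supply check: P ships 65; Q ships 25; R ships 80; S ships 90.)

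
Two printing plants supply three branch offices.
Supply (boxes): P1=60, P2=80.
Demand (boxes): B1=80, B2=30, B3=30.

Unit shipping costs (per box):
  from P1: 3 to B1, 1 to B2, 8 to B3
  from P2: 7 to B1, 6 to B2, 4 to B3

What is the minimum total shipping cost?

590

A cheapest plan:
  P1→B1: 30 boxes
  P1→B2: 30 boxes
  P2→B1: 50 boxes
  P2→B3: 30 boxes
Total cost = 590.
(Supply check: P1 ships 60; P2 ships 80.)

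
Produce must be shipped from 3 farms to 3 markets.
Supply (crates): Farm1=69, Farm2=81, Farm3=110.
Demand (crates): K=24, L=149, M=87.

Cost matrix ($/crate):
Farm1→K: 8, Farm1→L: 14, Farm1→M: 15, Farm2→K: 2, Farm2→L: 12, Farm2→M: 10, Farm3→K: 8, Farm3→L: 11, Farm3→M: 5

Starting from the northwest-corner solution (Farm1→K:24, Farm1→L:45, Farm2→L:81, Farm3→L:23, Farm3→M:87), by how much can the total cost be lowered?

Current plan cost = 24·8 + 45·14 + 81·12 + 23·11 + 87·5 = $2482.
Optimal plan:
  Farm1–L: 69 × $14 = $966
  Farm2–K: 24 × $2 = $48
  Farm2–L: 57 × $12 = $684
  Farm3–L: 23 × $11 = $253
  Farm3–M: 87 × $5 = $435
Optimal cost = $2386.
Saving = 2482 − 2386 = $96.

96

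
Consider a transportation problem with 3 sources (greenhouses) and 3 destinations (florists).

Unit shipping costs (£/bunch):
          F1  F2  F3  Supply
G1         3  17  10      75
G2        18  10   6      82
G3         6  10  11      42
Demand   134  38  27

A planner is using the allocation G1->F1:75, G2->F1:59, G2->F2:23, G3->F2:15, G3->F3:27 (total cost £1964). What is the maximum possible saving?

Current plan cost = 75·3 + 59·18 + 23·10 + 15·10 + 27·11 = £1964.
Optimal plan:
  G1 to F1: 75 bunches
  G2 to F1: 17 bunches
  G2 to F2: 38 bunches
  G2 to F3: 27 bunches
  G3 to F1: 42 bunches
Optimal cost = £1325.
Saving = 1964 − 1325 = £639.

639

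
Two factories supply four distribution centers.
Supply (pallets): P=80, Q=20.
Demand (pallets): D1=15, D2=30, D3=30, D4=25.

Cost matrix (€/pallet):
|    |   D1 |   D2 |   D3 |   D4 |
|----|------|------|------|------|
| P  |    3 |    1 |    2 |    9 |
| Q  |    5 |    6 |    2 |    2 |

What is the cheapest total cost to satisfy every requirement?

220

A cheapest plan:
  P→D1: 15 × €3 = €45
  P→D2: 30 × €1 = €30
  P→D3: 30 × €2 = €60
  P→D4: 5 × €9 = €45
  Q→D4: 20 × €2 = €40
Total = 45 + 30 + 60 + 45 + 40 = €220.
(Supply check: P ships 80; Q ships 20.)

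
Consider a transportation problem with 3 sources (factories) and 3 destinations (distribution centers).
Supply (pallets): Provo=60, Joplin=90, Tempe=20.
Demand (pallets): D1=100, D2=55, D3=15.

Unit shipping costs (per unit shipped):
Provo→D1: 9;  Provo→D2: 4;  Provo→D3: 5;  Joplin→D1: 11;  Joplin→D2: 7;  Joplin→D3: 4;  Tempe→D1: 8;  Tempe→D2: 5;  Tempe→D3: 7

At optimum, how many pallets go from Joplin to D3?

15

Optimal shipments:
  Provo→D1: 5 pallets
  Provo→D2: 55 pallets
  Joplin→D1: 75 pallets
  Joplin→D3: 15 pallets
  Tempe→D1: 20 pallets
Total cost = 1310.
So Joplin→D3 carries 15 pallets.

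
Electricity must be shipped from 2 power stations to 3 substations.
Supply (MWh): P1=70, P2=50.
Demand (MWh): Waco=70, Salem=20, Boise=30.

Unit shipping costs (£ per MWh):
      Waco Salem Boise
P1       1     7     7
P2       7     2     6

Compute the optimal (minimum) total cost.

Optimal allocation:
  P1–Waco: 70 MWh
  P2–Salem: 20 MWh
  P2–Boise: 30 MWh
Total cost = £290.

290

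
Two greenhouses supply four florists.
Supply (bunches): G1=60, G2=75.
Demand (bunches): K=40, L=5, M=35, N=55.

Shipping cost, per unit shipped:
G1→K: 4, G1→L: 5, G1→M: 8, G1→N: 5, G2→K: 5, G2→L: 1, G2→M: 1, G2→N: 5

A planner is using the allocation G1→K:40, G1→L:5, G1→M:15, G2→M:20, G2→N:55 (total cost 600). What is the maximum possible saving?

Current plan cost = 40·4 + 5·5 + 15·8 + 20·1 + 55·5 = 600.
Optimal plan:
  G1–K: 40 × 4 = 160
  G1–N: 20 × 5 = 100
  G2–L: 5 × 1 = 5
  G2–M: 35 × 1 = 35
  G2–N: 35 × 5 = 175
Optimal cost = 475.
Saving = 600 − 475 = 125.

125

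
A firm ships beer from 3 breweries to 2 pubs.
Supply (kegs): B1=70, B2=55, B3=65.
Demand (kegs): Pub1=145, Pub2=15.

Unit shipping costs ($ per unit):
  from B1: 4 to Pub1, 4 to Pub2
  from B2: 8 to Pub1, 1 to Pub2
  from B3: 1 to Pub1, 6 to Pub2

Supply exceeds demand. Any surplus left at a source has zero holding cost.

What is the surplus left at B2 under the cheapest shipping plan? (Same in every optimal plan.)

30

Minimum-cost shipments:
  B1->Pub1: 70 kegs
  B2->Pub1: 10 kegs
  B2->Pub2: 15 kegs
  B3->Pub1: 65 kegs
Total cost = $440.
B2 ships 25 of its 55, leaving 30.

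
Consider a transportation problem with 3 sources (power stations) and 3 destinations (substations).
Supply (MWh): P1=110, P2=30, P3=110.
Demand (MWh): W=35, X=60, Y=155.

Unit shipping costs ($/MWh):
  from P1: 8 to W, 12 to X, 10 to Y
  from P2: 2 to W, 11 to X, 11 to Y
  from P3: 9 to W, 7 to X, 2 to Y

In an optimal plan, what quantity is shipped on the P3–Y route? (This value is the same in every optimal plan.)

110

The minimum-cost plan:
  P1->W: 5 × $8 = $40
  P1->X: 60 × $12 = $720
  P1->Y: 45 × $10 = $450
  P2->W: 30 × $2 = $60
  P3->Y: 110 × $2 = $220
Total cost = $1490.
So P3→Y carries 110 MWh.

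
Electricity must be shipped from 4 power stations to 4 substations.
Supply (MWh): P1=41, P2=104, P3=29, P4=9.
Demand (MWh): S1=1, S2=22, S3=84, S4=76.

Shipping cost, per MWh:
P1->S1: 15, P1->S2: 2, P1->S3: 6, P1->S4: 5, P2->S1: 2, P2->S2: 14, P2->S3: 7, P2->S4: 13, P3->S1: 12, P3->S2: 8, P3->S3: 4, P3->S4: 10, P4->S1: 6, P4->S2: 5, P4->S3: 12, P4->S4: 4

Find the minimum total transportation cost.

1302

One minimum-cost allocation:
  P1 to S2: 22 MWh
  P1 to S4: 19 MWh
  P2 to S1: 1 MWh
  P2 to S3: 55 MWh
  P2 to S4: 48 MWh
  P3 to S3: 29 MWh
  P4 to S4: 9 MWh
Total cost = 1302.
(Supply check: P1 ships 41; P2 ships 104; P3 ships 29; P4 ships 9.)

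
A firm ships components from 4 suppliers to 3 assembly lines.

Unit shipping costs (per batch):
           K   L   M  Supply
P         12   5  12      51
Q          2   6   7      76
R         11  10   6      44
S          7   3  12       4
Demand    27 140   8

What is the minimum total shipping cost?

1023

One minimum-cost allocation:
  P->L: 51 × 5 = 255
  Q->K: 27 × 2 = 54
  Q->L: 49 × 6 = 294
  R->L: 36 × 10 = 360
  R->M: 8 × 6 = 48
  S->L: 4 × 3 = 12
Total = 255 + 54 + 294 + 360 + 48 + 12 = 1023.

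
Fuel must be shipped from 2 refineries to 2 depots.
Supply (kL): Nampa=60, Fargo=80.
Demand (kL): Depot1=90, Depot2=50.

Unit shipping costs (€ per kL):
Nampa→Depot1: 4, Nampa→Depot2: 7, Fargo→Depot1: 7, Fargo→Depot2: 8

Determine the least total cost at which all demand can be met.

850

Optimal allocation:
  Nampa to Depot1: 60 × €4 = €240
  Fargo to Depot1: 30 × €7 = €210
  Fargo to Depot2: 50 × €8 = €400
Total = 240 + 210 + 400 = €850.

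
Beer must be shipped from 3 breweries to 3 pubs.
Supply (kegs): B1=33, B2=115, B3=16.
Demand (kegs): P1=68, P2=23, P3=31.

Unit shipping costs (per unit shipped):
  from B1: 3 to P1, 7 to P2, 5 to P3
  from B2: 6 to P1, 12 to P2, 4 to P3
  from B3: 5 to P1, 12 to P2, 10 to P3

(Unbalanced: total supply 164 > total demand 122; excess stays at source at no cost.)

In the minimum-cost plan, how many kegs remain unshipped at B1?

0

Minimum-cost shipments:
  B1→P1: 10 × 3 = 30
  B1→P2: 23 × 7 = 161
  B2→P1: 42 × 6 = 252
  B2→P3: 31 × 4 = 124
  B3→P1: 16 × 5 = 80
Total cost = 647.
B1 ships 33 of its 33, leaving 0.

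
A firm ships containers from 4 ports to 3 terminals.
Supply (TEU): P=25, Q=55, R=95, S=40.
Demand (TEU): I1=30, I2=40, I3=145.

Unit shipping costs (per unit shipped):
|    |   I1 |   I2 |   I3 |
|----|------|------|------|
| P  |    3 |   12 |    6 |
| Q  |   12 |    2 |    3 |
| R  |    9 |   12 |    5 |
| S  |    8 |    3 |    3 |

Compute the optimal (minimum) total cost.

A cheapest plan:
  P->I1: 25 × 3 = 75
  Q->I2: 40 × 2 = 80
  Q->I3: 15 × 3 = 45
  R->I1: 5 × 9 = 45
  R->I3: 90 × 5 = 450
  S->I3: 40 × 3 = 120
Total = 75 + 80 + 45 + 45 + 450 + 120 = 815.
(Supply check: P ships 25; Q ships 55; R ships 95; S ships 40.)

815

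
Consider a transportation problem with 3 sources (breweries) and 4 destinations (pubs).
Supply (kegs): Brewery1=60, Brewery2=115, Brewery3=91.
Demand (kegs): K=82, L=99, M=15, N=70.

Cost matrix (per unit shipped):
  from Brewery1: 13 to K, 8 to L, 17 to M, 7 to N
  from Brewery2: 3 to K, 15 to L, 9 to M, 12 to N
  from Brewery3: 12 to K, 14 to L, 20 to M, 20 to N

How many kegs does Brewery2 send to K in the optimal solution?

82

Optimal shipments:
  Brewery1 to L: 8 × 8 = 64
  Brewery1 to N: 52 × 7 = 364
  Brewery2 to K: 82 × 3 = 246
  Brewery2 to M: 15 × 9 = 135
  Brewery2 to N: 18 × 12 = 216
  Brewery3 to L: 91 × 14 = 1274
Total cost = 2299.
So Brewery2→K carries 82 kegs.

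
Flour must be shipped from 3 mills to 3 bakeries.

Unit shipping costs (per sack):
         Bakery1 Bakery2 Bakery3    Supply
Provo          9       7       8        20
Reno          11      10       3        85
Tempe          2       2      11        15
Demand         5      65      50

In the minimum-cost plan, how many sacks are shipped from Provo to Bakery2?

Optimal shipments:
  Provo->Bakery2: 20 sacks
  Reno->Bakery2: 35 sacks
  Reno->Bakery3: 50 sacks
  Tempe->Bakery1: 5 sacks
  Tempe->Bakery2: 10 sacks
Total cost = 670.
So Provo→Bakery2 carries 20 sacks.

20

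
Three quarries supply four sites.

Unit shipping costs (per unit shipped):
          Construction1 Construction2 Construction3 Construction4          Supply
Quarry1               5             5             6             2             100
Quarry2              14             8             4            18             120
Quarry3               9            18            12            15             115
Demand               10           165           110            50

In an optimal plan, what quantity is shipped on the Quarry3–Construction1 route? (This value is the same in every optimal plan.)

Optimal shipments:
  Quarry1–Construction2: 50 × 5 = 250
  Quarry1–Construction4: 50 × 2 = 100
  Quarry2–Construction2: 115 × 8 = 920
  Quarry2–Construction3: 5 × 4 = 20
  Quarry3–Construction1: 10 × 9 = 90
  Quarry3–Construction3: 105 × 12 = 1260
Total cost = 2640.
So Quarry3→Construction1 carries 10 truckloads.

10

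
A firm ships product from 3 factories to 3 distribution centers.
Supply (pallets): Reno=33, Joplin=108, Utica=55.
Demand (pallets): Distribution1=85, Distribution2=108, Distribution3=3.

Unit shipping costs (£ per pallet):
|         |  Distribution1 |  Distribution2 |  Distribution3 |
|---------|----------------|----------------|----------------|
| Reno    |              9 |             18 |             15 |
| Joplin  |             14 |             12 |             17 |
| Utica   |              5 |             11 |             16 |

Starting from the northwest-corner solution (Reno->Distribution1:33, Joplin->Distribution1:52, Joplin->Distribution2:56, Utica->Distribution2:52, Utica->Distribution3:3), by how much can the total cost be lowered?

431

Current plan cost = 33·9 + 52·14 + 56·12 + 52·11 + 3·16 = £2317.
Optimal plan:
  Reno->Distribution1: 30 × £9 = £270
  Reno->Distribution3: 3 × £15 = £45
  Joplin->Distribution2: 108 × £12 = £1296
  Utica->Distribution1: 55 × £5 = £275
Optimal cost = £1886.
Saving = 2317 − 1886 = £431.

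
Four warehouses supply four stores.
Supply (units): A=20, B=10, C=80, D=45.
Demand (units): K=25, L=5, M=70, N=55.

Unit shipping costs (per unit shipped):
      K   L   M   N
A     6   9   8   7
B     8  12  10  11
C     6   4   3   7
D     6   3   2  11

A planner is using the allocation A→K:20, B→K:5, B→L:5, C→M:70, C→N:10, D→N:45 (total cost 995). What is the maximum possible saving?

Current plan cost = 20·6 + 5·8 + 5·12 + 70·3 + 10·7 + 45·11 = 995.
Optimal plan:
  A–N: 20 × 7 = 140
  B–K: 10 × 8 = 80
  C–K: 15 × 6 = 90
  C–M: 30 × 3 = 90
  C–N: 35 × 7 = 245
  D–L: 5 × 3 = 15
  D–M: 40 × 2 = 80
Optimal cost = 740.
Saving = 995 − 740 = 255.

255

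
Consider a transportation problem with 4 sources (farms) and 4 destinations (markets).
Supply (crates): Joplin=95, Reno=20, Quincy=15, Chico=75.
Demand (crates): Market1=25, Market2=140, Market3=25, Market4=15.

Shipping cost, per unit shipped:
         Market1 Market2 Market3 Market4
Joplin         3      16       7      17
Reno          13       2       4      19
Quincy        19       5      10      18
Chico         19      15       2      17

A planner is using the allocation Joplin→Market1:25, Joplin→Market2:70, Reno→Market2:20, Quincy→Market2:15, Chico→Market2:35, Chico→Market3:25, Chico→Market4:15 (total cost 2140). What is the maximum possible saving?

Current plan cost = 25·3 + 70·16 + 20·2 + 15·5 + 35·15 + 25·2 + 15·17 = 2140.
Optimal plan:
  Joplin→Market1: 25 × 3 = 75
  Joplin→Market2: 55 × 16 = 880
  Joplin→Market4: 15 × 17 = 255
  Reno→Market2: 20 × 2 = 40
  Quincy→Market2: 15 × 5 = 75
  Chico→Market2: 50 × 15 = 750
  Chico→Market3: 25 × 2 = 50
Optimal cost = 2125.
Saving = 2140 − 2125 = 15.

15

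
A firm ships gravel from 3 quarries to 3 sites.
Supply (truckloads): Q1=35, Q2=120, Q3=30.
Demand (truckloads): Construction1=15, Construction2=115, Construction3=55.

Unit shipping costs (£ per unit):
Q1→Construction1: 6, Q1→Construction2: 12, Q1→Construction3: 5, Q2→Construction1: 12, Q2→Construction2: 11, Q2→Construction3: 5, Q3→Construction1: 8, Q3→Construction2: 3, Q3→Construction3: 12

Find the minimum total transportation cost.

A cheapest plan:
  Q1–Construction1: 15 × £6 = £90
  Q1–Construction3: 20 × £5 = £100
  Q2–Construction2: 85 × £11 = £935
  Q2–Construction3: 35 × £5 = £175
  Q3–Construction2: 30 × £3 = £90
Total = 90 + 100 + 935 + 175 + 90 = £1390.
(Supply check: Q1 ships 35; Q2 ships 120; Q3 ships 30.)

1390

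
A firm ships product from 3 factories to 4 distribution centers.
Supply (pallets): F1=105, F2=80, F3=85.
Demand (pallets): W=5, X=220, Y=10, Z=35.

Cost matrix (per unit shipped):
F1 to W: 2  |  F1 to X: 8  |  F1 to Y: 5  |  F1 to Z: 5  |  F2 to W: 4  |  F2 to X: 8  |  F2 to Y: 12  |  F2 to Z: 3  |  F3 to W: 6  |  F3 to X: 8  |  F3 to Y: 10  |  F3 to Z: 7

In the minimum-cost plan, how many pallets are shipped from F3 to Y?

0

The minimum-cost plan:
  F1 to W: 5 × 2 = 10
  F1 to X: 90 × 8 = 720
  F1 to Y: 10 × 5 = 50
  F2 to X: 45 × 8 = 360
  F2 to Z: 35 × 3 = 105
  F3 to X: 85 × 8 = 680
Total cost = 1925.
The route F3→Y is not used.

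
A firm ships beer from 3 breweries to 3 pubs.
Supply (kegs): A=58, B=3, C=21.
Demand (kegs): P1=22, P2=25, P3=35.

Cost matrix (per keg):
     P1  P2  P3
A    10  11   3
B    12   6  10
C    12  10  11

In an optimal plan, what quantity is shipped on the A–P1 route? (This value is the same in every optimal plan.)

The minimum-cost plan:
  A–P1: 22 × 10 = 220
  A–P2: 1 × 11 = 11
  A–P3: 35 × 3 = 105
  B–P2: 3 × 6 = 18
  C–P2: 21 × 10 = 210
Total cost = 564.
So A→P1 carries 22 kegs.

22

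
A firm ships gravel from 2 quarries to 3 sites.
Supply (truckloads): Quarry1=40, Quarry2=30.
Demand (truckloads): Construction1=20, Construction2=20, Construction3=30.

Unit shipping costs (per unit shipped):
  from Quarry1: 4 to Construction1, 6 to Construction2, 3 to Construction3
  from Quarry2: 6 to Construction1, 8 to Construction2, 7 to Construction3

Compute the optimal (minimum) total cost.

350

Optimal allocation:
  Quarry1 to Construction1: 10 × 4 = 40
  Quarry1 to Construction3: 30 × 3 = 90
  Quarry2 to Construction1: 10 × 6 = 60
  Quarry2 to Construction2: 20 × 8 = 160
Total = 40 + 90 + 60 + 160 = 350.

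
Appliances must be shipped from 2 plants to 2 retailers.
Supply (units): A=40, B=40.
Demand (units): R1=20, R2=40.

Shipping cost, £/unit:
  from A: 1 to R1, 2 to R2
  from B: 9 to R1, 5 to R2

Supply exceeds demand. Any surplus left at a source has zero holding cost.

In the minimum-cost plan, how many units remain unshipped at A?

Minimum-cost shipments:
  A→R1: 20 units
  A→R2: 20 units
  B→R2: 20 units
Total cost = £160.
A ships 40 of its 40, leaving 0.

0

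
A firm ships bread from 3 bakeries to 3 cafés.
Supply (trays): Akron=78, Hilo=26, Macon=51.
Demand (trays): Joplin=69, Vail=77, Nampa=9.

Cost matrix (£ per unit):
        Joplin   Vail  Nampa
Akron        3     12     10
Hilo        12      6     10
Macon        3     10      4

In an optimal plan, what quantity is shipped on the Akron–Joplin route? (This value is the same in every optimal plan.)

69

The minimum-cost plan:
  Akron to Joplin: 69 × £3 = £207
  Akron to Vail: 9 × £12 = £108
  Hilo to Vail: 26 × £6 = £156
  Macon to Vail: 42 × £10 = £420
  Macon to Nampa: 9 × £4 = £36
Total cost = £927.
So Akron→Joplin carries 69 trays.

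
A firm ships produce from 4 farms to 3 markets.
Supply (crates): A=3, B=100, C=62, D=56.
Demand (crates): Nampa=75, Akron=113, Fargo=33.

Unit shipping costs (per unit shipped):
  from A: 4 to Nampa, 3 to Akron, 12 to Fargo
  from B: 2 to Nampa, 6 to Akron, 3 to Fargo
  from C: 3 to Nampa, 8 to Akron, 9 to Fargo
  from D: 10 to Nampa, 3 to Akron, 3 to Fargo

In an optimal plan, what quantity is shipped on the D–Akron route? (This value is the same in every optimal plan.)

Optimal shipments:
  A–Akron: 3 crates
  B–Nampa: 13 crates
  B–Akron: 54 crates
  B–Fargo: 33 crates
  C–Nampa: 62 crates
  D–Akron: 56 crates
Total cost = 812.
So D→Akron carries 56 crates.

56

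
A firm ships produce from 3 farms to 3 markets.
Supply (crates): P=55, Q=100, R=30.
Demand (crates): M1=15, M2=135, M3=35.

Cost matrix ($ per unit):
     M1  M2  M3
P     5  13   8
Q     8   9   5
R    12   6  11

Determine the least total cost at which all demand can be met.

Optimal allocation:
  P→M1: 15 × $5 = $75
  P→M2: 5 × $13 = $65
  P→M3: 35 × $8 = $280
  Q→M2: 100 × $9 = $900
  R→M2: 30 × $6 = $180
Total = 75 + 65 + 280 + 900 + 180 = $1500.
(Supply check: P ships 55; Q ships 100; R ships 30.)

1500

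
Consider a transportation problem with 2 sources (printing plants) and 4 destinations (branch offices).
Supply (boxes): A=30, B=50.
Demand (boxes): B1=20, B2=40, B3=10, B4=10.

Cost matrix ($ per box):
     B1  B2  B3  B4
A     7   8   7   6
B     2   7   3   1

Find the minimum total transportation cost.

390

A cheapest plan:
  A to B2: 30 × $8 = $240
  B to B1: 20 × $2 = $40
  B to B2: 10 × $7 = $70
  B to B3: 10 × $3 = $30
  B to B4: 10 × $1 = $10
Total = 240 + 40 + 70 + 30 + 10 = $390.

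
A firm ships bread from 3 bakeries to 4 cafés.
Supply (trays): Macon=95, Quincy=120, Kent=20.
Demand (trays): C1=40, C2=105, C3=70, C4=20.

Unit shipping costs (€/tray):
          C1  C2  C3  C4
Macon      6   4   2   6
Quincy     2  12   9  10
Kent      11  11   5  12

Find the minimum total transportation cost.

A cheapest plan:
  Macon->C2: 95 trays
  Quincy->C1: 40 trays
  Quincy->C2: 10 trays
  Quincy->C3: 50 trays
  Quincy->C4: 20 trays
  Kent->C3: 20 trays
Total cost = €1330.
(Supply check: Macon ships 95; Quincy ships 120; Kent ships 20.)

1330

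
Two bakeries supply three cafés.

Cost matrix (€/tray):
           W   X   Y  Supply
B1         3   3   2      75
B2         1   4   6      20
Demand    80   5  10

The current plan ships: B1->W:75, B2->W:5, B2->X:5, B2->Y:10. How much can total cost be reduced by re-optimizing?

Current plan cost = 75·3 + 5·1 + 5·4 + 10·6 = €310.
Optimal plan:
  B1–W: 60 × €3 = €180
  B1–X: 5 × €3 = €15
  B1–Y: 10 × €2 = €20
  B2–W: 20 × €1 = €20
Optimal cost = €235.
Saving = 310 − 235 = €75.

75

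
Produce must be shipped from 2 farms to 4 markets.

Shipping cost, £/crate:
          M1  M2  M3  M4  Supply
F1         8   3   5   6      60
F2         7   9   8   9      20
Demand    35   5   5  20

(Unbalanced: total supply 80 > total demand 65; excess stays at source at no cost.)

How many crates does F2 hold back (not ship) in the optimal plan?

0

An optimal plan:
  F1–M1: 15 × £8 = £120
  F1–M2: 5 × £3 = £15
  F1–M3: 5 × £5 = £25
  F1–M4: 20 × £6 = £120
  F2–M1: 20 × £7 = £140
Total cost = £420.
F2 ships 20 of its 20, leaving 0.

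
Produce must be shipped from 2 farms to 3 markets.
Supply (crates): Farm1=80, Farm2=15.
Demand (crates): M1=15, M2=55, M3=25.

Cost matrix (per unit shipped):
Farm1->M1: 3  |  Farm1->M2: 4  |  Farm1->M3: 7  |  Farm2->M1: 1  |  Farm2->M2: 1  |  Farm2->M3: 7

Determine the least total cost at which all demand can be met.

One minimum-cost allocation:
  Farm1→M1: 15 × 3 = 45
  Farm1→M2: 40 × 4 = 160
  Farm1→M3: 25 × 7 = 175
  Farm2→M2: 15 × 1 = 15
Total = 45 + 160 + 175 + 15 = 395.
(Supply check: Farm1 ships 80; Farm2 ships 15.)

395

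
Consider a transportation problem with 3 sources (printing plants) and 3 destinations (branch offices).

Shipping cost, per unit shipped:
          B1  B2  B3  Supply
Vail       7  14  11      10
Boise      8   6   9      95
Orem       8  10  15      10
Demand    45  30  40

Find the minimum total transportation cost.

One minimum-cost allocation:
  Vail–B1: 10 × 7 = 70
  Boise–B1: 25 × 8 = 200
  Boise–B2: 30 × 6 = 180
  Boise–B3: 40 × 9 = 360
  Orem–B1: 10 × 8 = 80
Total = 70 + 200 + 180 + 360 + 80 = 890.
(Supply check: Vail ships 10; Boise ships 95; Orem ships 10.)

890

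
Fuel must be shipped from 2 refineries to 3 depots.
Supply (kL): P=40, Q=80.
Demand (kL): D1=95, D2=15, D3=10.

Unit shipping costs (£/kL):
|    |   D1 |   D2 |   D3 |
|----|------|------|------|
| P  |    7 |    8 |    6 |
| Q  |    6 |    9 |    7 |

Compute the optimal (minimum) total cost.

765

A cheapest plan:
  P→D1: 15 × £7 = £105
  P→D2: 15 × £8 = £120
  P→D3: 10 × £6 = £60
  Q→D1: 80 × £6 = £480
Total = 105 + 120 + 60 + 480 = £765.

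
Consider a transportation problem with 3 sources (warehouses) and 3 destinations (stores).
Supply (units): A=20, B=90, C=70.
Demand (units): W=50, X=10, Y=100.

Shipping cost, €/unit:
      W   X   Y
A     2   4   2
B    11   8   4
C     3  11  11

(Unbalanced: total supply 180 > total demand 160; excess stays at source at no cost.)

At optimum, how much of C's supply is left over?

20

An optimal plan:
  A–X: 10 × €4 = €40
  A–Y: 10 × €2 = €20
  B–Y: 90 × €4 = €360
  C–W: 50 × €3 = €150
Total cost = €570.
C ships 50 of its 70, leaving 20.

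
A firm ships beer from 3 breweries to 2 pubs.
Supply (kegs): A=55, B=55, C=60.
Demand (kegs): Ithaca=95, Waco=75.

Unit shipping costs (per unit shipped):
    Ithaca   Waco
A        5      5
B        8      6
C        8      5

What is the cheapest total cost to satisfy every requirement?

One minimum-cost allocation:
  A->Ithaca: 55 kegs
  B->Ithaca: 40 kegs
  B->Waco: 15 kegs
  C->Waco: 60 kegs
Total cost = 985.
(Supply check: A ships 55; B ships 55; C ships 60.)

985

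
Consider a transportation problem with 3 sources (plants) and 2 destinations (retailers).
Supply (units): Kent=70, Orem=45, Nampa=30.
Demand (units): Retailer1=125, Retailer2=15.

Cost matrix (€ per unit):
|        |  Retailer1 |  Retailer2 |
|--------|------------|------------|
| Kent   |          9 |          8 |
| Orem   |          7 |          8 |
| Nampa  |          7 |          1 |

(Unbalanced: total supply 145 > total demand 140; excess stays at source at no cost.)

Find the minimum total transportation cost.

1020

One minimum-cost allocation:
  Kent->Retailer1: 65 × €9 = €585
  Orem->Retailer1: 45 × €7 = €315
  Nampa->Retailer1: 15 × €7 = €105
  Nampa->Retailer2: 15 × €1 = €15
Total = 585 + 315 + 105 + 15 = €1020.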